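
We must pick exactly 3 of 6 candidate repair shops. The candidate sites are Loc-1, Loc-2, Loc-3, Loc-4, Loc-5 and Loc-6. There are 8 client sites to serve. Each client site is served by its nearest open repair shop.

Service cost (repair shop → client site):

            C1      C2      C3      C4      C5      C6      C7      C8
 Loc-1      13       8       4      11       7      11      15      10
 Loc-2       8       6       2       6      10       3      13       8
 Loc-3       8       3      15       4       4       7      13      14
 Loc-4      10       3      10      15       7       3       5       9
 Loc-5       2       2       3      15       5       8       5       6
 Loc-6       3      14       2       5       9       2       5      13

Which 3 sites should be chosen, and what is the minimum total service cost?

With exactly 3 open, each client site uses its cheapest among the chosen.
{Loc-3, Loc-5, Loc-6}: C1→Loc-5 2, C2→Loc-5 2, C3→Loc-6 2, C4→Loc-3 4, C5→Loc-3 4, C6→Loc-6 2, C7→Loc-5 5, C8→Loc-5 6. Service cost 27.
{Loc-2, Loc-3, Loc-5}: service cost 28
{Loc-1, Loc-5, Loc-6}: service cost 29
Among all 20 size-3 choices, {Loc-3, Loc-5, Loc-6} is lowest.

Choose Loc-3, Loc-5 and Loc-6; total service cost 27.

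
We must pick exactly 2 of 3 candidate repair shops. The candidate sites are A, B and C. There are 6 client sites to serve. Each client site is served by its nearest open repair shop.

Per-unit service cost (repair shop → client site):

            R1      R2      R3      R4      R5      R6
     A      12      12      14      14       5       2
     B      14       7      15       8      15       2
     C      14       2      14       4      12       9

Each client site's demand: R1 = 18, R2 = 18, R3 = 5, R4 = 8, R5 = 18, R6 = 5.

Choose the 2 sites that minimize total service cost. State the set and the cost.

With exactly 2 open, each client site uses its cheapest among the chosen.
{A, C}: R1→A 12·18=216, R2→C 2·18=36, R3→A 14·5=70, R4→C 4·8=32, R5→A 5·18=90, R6→A 2·5=10. Service cost 454.
{A, B}: service cost 576
{B, C}: service cost 616
Among all 3 size-2 choices, {A, C} is lowest.

Choose A and C; total service cost 454.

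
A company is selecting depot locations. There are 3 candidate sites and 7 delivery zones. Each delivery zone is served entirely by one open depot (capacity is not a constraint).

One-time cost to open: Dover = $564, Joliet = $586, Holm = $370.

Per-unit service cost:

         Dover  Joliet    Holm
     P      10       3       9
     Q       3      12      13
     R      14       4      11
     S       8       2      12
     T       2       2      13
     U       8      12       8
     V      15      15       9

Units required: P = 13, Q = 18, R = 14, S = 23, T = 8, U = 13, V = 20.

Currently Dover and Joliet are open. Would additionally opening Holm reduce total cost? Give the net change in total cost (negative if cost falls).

No — net change +250 (cost rises by 250).

Current service cost with {Dover, Joliet}: 615.
Adding Holm: each delivery zone re-picks its cheapest; new service cost 495, saving 120.
Extra fixed cost: 370. Net change = 370 − 120 = 250.
(Totals: 1765 → 2015.)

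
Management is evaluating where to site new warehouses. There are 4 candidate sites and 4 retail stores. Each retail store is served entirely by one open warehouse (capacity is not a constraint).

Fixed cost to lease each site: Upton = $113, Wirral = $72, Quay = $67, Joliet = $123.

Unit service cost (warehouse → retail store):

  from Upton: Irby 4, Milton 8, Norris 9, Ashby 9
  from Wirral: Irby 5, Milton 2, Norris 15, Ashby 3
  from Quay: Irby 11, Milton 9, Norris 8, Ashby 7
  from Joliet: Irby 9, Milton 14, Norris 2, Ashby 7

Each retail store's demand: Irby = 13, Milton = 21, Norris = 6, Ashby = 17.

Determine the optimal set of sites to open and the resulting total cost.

For any fixed open set, each retail store goes to its cheapest open site; total = fixed + service.
{Wirral}: Irby→Wirral 5·13=65, Milton→Wirral 2·21=42, Norris→Wirral 15·6=90, Ashby→Wirral 3·17=51. Service 248; fixed 72; total 320.
{Wirral, Quay}: Irby→Wirral 5·13=65, Milton→Wirral 2·21=42, Norris→Quay 8·6=48, Ashby→Wirral 3·17=51. Service 206; fixed 139; total 345.
{Wirral, Joliet}: service 170 + fixed 195 = 365
{Upton, Wirral, Quay, Joliet}: Irby→Upton 4·13=52, Milton→Wirral 2·21=42, Norris→Joliet 2·6=12, Ashby→Wirral 3·17=51. Service 157; fixed 375; total 532.
No other subset beats 320.

Open Wirral only; minimum total cost 320.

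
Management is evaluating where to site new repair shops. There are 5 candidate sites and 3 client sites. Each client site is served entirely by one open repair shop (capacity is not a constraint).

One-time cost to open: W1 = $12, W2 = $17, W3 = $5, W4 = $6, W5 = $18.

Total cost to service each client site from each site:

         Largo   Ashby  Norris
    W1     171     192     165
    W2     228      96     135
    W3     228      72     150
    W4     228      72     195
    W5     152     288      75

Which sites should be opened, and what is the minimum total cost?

For any fixed open set, each client site goes to its cheapest open site; total = fixed + service.
{W3, W5}: Largo→W5 152, Ashby→W3 72, Norris→W5 75. Service 299; fixed 23; total 322.
{W4, W5}: service 299 + fixed 24 = 323
{W3, W4, W5}: Largo→W5 152, Ashby→W3 72, Norris→W5 75. Service 299; fixed 29; total 328.
{W1, W2, W3, W4, W5}: Largo→W5 152, Ashby→W3 72, Norris→W5 75. Service 299; fixed 58; total 357.
No other subset beats 322.

Open W3 and W5; minimum total cost 322.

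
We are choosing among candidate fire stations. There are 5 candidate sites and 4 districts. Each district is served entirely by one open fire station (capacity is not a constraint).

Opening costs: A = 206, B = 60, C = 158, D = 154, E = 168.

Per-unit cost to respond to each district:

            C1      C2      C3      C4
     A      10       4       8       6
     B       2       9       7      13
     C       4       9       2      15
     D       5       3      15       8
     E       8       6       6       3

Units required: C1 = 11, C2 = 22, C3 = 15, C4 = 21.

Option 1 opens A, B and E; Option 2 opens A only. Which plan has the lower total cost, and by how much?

Option 2 is cheaper by 47.

Option 1: {A, B, E}: C1→B 2·11=22, C2→A 4·22=88, C3→E 6·15=90, C4→E 3·21=63. Service 263; fixed 434; total 697.
Option 2: {A}: C1→A 10·11=110, C2→A 4·22=88, C3→A 8·15=120, C4→A 6·21=126. Service 444; fixed 206; total 650.
Difference: |697 − 650| = 47.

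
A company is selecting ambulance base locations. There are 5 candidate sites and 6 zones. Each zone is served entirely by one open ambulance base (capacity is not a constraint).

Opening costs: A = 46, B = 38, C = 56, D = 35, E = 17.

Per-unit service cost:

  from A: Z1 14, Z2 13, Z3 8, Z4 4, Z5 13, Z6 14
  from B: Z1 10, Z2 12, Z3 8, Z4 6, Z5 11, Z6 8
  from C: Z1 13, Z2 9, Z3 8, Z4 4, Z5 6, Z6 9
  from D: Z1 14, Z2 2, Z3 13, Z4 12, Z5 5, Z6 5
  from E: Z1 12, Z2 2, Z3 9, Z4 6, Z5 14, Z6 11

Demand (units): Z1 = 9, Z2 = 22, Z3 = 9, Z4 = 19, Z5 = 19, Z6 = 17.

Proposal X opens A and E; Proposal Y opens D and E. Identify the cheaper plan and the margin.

Proposal Y is cheaper by 218.

Proposal X: {A, E}: Z1→E 12·9=108, Z2→E 2·22=44, Z3→A 8·9=72, Z4→A 4·19=76, Z5→A 13·19=247, Z6→E 11·17=187. Service 734; fixed 63; total 797.
Proposal Y: {D, E}: Z1→E 12·9=108, Z2→D 2·22=44, Z3→E 9·9=81, Z4→E 6·19=114, Z5→D 5·19=95, Z6→D 5·17=85. Service 527; fixed 52; total 579.
Difference: |797 − 579| = 218.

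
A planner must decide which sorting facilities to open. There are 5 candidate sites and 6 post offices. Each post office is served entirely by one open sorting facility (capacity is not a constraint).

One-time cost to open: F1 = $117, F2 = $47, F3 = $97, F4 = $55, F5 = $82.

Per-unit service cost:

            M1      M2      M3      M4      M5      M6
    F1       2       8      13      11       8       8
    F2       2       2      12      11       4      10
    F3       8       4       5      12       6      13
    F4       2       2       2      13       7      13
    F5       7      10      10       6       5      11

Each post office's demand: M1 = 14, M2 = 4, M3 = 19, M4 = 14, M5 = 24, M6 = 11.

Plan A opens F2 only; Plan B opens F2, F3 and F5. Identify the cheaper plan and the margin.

Plan B is cheaper by 24.

Plan A: {F2}: M1→F2 2·14=28, M2→F2 2·4=8, M3→F2 12·19=228, M4→F2 11·14=154, M5→F2 4·24=96, M6→F2 10·11=110. Service 624; fixed 47; total 671.
Plan B: {F2, F3, F5}: M1→F2 2·14=28, M2→F2 2·4=8, M3→F3 5·19=95, M4→F5 6·14=84, M5→F2 4·24=96, M6→F2 10·11=110. Service 421; fixed 226; total 647.
Difference: |671 − 647| = 24.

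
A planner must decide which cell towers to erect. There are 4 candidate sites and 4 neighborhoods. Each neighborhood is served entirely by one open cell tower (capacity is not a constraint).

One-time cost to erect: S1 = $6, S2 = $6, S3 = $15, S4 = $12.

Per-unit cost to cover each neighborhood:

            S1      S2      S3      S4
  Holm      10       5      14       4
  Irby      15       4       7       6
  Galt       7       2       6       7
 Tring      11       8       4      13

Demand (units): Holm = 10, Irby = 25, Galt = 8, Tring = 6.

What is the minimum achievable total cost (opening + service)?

For any fixed open set, each neighborhood goes to its cheapest open site; total = fixed + service.
{S2, S3}: Holm→S2 5·10=50, Irby→S2 4·25=100, Galt→S2 2·8=16, Tring→S3 4·6=24. Service 190; fixed 21; total 211.
{S2, S3, S4}: service 180 + fixed 33 = 213
{S1, S2, S3}: Holm→S2 5·10=50, Irby→S2 4·25=100, Galt→S2 2·8=16, Tring→S3 4·6=24. Service 190; fixed 27; total 217.
{S1, S2, S3, S4}: service 180 + fixed 39 = 219
No other subset beats 211.

Minimum total cost: 211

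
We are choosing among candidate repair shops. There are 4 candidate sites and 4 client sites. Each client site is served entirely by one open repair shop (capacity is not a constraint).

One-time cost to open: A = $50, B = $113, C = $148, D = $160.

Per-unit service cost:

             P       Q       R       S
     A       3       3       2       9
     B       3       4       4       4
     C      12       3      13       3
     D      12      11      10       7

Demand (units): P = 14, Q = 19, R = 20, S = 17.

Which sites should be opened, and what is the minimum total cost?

Open A only; minimum total cost 342.

For any fixed open set, each client site goes to its cheapest open site; total = fixed + service.
{A}: P→A 3·14=42, Q→A 3·19=57, R→A 2·20=40, S→A 9·17=153. Service 292; fixed 50; total 342.
{A, B}: P→A 3·14=42, Q→A 3·19=57, R→A 2·20=40, S→B 4·17=68. Service 207; fixed 163; total 370.
{B}: service 266 + fixed 113 = 379
{A, B, C, D}: service 190 + fixed 471 = 661
No other subset beats 342.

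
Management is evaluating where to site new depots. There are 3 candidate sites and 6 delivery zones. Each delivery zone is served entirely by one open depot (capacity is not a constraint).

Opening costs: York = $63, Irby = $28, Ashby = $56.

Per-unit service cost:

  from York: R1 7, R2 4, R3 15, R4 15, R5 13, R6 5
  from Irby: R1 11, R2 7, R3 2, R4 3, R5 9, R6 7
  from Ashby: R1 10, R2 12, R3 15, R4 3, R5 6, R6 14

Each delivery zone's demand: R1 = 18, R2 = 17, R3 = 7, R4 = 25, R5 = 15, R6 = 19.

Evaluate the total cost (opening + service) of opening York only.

Total cost: 1027

Each delivery zone is assigned to its cheapest site among the open ones.
{York}: R1→York 7·18=126, R2→York 4·17=68, R3→York 15·7=105, R4→York 15·25=375, R5→York 13·15=195, R6→York 5·19=95. Service 964; fixed 63; total 1027.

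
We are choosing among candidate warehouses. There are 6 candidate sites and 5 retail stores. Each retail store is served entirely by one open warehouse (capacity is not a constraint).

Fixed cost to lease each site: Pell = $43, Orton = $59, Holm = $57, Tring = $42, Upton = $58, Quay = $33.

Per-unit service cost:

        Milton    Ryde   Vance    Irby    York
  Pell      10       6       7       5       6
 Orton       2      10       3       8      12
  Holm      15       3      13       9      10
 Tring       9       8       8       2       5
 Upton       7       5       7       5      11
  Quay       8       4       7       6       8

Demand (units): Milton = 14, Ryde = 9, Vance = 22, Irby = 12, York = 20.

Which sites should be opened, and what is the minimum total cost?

Open Orton, Tring and Quay; minimum total cost 388.

For any fixed open set, each retail store goes to its cheapest open site; total = fixed + service.
{Orton, Tring, Quay}: Milton→Orton 2·14=28, Ryde→Quay 4·9=36, Vance→Orton 3·22=66, Irby→Tring 2·12=24, York→Tring 5·20=100. Service 254; fixed 134; total 388.
{Orton, Tring}: Milton→Orton 2·14=28, Ryde→Tring 8·9=72, Vance→Orton 3·22=66, Irby→Tring 2·12=24, York→Tring 5·20=100. Service 290; fixed 101; total 391.
{Orton, Holm, Tring}: service 245 + fixed 158 = 403
{Pell, Orton, Holm, Tring, Upton, Quay}: service 245 + fixed 292 = 537
No other subset beats 388.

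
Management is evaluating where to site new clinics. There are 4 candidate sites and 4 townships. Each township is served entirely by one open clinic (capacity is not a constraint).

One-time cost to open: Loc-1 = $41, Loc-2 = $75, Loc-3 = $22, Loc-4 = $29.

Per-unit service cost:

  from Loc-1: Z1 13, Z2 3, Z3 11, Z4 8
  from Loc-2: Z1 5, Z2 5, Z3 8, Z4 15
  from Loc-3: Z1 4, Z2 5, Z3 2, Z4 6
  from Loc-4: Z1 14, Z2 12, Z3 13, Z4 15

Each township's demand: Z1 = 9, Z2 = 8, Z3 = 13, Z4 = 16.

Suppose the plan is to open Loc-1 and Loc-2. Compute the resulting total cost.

Each township is assigned to its cheapest site among the open ones.
{Loc-1, Loc-2}: Z1→Loc-2 5·9=45, Z2→Loc-1 3·8=24, Z3→Loc-2 8·13=104, Z4→Loc-1 8·16=128. Service 301; fixed 116; total 417.

Total cost: 417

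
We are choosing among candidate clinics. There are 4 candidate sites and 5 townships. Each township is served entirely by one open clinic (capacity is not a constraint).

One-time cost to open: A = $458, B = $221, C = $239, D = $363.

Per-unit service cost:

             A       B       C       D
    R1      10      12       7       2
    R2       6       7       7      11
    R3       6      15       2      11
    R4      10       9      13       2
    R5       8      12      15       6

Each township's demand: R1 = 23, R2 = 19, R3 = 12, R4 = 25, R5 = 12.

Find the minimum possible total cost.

For any fixed open set, each township goes to its cheapest open site; total = fixed + service.
{D}: R1→D 2·23=46, R2→D 11·19=209, R3→D 11·12=132, R4→D 2·25=50, R5→D 6·12=72. Service 509; fixed 363; total 872.
{C, D}: service 325 + fixed 602 = 927
{B, D}: service 433 + fixed 584 = 1017
{A, B, C, D}: service 306 + fixed 1281 = 1587
(All 15 nonempty subsets were checked; D only is lowest.)

Minimum total cost: 872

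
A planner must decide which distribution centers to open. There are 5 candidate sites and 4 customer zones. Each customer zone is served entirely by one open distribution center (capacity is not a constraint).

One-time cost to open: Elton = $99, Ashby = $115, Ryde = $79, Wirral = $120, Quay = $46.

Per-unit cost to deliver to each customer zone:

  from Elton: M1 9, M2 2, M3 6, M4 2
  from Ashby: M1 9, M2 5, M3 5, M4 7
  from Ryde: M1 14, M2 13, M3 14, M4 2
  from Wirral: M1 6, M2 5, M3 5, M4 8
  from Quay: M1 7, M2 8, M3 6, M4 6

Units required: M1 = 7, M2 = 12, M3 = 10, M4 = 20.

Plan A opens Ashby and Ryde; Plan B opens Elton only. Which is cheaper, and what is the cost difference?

Plan A: {Ashby, Ryde}: M1→Ashby 9·7=63, M2→Ashby 5·12=60, M3→Ashby 5·10=50, M4→Ryde 2·20=40. Service 213; fixed 194; total 407.
Plan B: {Elton}: M1→Elton 9·7=63, M2→Elton 2·12=24, M3→Elton 6·10=60, M4→Elton 2·20=40. Service 187; fixed 99; total 286.
Difference: |407 − 286| = 121.

Plan B is cheaper by 121.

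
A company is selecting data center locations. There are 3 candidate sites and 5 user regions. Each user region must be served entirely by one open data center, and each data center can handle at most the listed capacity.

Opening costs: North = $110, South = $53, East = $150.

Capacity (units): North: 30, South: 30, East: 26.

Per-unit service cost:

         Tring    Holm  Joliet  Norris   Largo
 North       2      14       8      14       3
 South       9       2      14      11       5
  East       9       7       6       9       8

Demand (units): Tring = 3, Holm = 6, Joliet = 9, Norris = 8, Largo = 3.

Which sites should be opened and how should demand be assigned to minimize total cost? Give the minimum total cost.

Minimum total cost: 321

Open {South}: Tring→South 9·3=27, Holm→South 2·6=12, Joliet→South 14·9=126, Norris→South 11·8=88, Largo→South 5·3=15.
Loads: South carries 29/30. Service 268; fixed 53; total 321.
Next best feasible plan costs 350.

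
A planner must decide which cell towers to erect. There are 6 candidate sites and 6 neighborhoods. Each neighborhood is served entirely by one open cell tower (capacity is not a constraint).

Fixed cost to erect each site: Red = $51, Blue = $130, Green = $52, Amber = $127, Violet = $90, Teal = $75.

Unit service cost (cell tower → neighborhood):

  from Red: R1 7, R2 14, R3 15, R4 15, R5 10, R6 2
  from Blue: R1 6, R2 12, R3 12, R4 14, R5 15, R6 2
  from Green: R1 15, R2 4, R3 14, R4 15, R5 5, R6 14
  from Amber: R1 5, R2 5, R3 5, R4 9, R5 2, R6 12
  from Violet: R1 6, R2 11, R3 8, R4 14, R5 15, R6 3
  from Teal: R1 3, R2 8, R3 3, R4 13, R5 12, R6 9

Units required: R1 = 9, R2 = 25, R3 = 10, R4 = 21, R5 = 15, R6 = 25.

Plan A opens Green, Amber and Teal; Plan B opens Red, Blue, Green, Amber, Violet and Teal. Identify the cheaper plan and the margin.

Plan A is cheaper by 96.

Plan A: {Green, Amber, Teal}: R1→Teal 3·9=27, R2→Green 4·25=100, R3→Teal 3·10=30, R4→Amber 9·21=189, R5→Amber 2·15=30, R6→Teal 9·25=225. Service 601; fixed 254; total 855.
Plan B: {Red, Blue, Green, Amber, Violet, Teal}: R1→Teal 3·9=27, R2→Green 4·25=100, R3→Teal 3·10=30, R4→Amber 9·21=189, R5→Amber 2·15=30, R6→Red 2·25=50. Service 426; fixed 525; total 951.
Difference: |855 − 951| = 96.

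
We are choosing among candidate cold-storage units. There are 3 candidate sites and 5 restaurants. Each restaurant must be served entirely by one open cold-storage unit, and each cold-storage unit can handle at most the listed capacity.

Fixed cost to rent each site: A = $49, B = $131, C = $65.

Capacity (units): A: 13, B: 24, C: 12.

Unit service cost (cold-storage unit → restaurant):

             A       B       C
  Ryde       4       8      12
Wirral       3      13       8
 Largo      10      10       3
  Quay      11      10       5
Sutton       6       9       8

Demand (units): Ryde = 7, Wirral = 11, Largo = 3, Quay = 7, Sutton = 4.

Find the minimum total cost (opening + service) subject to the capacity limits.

Open {A, B}: Ryde→B 8·7=56, Wirral→A 3·11=33, Largo→B 10·3=30, Quay→B 10·7=70, Sutton→B 9·4=36.
Loads: A carries 11/13, B carries 21/24. Service 225; fixed 180; total 405.
Next best feasible plan costs 414.

Minimum total cost: 405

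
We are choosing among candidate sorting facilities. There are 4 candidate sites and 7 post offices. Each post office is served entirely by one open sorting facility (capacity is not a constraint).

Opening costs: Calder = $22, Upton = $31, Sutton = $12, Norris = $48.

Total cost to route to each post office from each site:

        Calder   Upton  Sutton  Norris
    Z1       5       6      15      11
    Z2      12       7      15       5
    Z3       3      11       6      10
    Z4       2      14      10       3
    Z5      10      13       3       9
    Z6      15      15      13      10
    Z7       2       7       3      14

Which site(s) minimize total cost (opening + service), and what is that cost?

For any fixed open set, each post office goes to its cheapest open site; total = fixed + service.
{Calder}: Z1→Calder 5, Z2→Calder 12, Z3→Calder 3, Z4→Calder 2, Z5→Calder 10, Z6→Calder 15, Z7→Calder 2. Service 49; fixed 22; total 71.
{Calder, Sutton}: service 40 + fixed 34 = 74
{Sutton}: Z1→Sutton 15, Z2→Sutton 15, Z3→Sutton 6, Z4→Sutton 10, Z5→Sutton 3, Z6→Sutton 13, Z7→Sutton 3. Service 65; fixed 12; total 77.
{Calder, Upton, Sutton, Norris}: Z1→Calder 5, Z2→Norris 5, Z3→Calder 3, Z4→Calder 2, Z5→Sutton 3, Z6→Norris 10, Z7→Calder 2. Service 30; fixed 113; total 143.
No other subset beats 71.

Open Calder only; minimum total cost 71.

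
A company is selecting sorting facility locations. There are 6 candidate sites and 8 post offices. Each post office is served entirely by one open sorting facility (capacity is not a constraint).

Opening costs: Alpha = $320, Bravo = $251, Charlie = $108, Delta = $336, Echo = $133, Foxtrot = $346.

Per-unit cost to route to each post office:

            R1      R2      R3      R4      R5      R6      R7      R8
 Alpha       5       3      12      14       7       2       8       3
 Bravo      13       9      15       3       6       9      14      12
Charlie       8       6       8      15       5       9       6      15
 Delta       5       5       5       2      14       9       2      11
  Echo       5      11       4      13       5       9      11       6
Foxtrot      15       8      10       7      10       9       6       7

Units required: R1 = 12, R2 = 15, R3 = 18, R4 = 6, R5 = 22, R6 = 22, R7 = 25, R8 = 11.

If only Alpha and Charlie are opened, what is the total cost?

Each post office is assigned to its cheapest site among the open ones.
{Alpha, Charlie}: R1→Alpha 5·12=60, R2→Alpha 3·15=45, R3→Charlie 8·18=144, R4→Alpha 14·6=84, R5→Charlie 5·22=110, R6→Alpha 2·22=44, R7→Charlie 6·25=150, R8→Alpha 3·11=33. Service 670; fixed 428; total 1098.

Total cost: 1098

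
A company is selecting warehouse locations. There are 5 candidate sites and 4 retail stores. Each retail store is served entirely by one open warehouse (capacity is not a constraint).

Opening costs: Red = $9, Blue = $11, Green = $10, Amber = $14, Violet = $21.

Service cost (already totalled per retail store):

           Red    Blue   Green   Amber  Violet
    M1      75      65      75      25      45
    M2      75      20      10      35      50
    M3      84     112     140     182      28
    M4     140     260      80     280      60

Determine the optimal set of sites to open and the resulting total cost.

For any fixed open set, each retail store goes to its cheapest open site; total = fixed + service.
{Green, Amber, Violet}: M1→Amber 25, M2→Green 10, M3→Violet 28, M4→Violet 60. Service 123; fixed 45; total 168.
{Green, Violet}: M1→Violet 45, M2→Green 10, M3→Violet 28, M4→Violet 60. Service 143; fixed 31; total 174.
{Red, Green, Amber, Violet}: M1→Amber 25, M2→Green 10, M3→Violet 28, M4→Violet 60. Service 123; fixed 54; total 177.
{Red, Blue, Green, Amber, Violet}: M1→Amber 25, M2→Green 10, M3→Violet 28, M4→Violet 60. Service 123; fixed 65; total 188.
No other subset beats 168.

Open Green, Amber and Violet; minimum total cost 168.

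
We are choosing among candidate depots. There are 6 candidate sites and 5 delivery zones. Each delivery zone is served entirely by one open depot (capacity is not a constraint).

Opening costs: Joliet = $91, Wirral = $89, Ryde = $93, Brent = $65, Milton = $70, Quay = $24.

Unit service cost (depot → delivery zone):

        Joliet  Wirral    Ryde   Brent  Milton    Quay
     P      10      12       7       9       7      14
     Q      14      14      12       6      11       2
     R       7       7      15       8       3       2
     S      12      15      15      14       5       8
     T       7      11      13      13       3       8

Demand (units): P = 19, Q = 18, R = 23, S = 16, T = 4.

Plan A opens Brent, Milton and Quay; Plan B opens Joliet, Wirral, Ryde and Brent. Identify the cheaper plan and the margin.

Plan A: {Brent, Milton, Quay}: P→Milton 7·19=133, Q→Quay 2·18=36, R→Quay 2·23=46, S→Milton 5·16=80, T→Milton 3·4=12. Service 307; fixed 159; total 466.
Plan B: {Joliet, Wirral, Ryde, Brent}: P→Ryde 7·19=133, Q→Brent 6·18=108, R→Joliet 7·23=161, S→Joliet 12·16=192, T→Joliet 7·4=28. Service 622; fixed 338; total 960.
Difference: |466 − 960| = 494.

Plan A is cheaper by 494.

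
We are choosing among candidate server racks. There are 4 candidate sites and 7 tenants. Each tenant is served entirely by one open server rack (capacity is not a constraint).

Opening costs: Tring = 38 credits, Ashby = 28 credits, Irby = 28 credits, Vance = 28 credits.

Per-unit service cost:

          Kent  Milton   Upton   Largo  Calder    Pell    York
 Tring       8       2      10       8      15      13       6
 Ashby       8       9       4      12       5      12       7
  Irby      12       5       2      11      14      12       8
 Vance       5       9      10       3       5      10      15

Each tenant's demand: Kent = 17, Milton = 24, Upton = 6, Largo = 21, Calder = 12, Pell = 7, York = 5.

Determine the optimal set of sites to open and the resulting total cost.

Open Tring, Irby and Vance; minimum total cost 462.

For any fixed open set, each tenant goes to its cheapest open site; total = fixed + service.
{Tring, Irby, Vance}: Kent→Vance 5·17=85, Milton→Tring 2·24=48, Upton→Irby 2·6=12, Largo→Vance 3·21=63, Calder→Vance 5·12=60, Pell→Vance 10·7=70, York→Tring 6·5=30. Service 368; fixed 94; total 462.
{Tring, Ashby, Vance}: Kent→Vance 5·17=85, Milton→Tring 2·24=48, Upton→Ashby 4·6=24, Largo→Vance 3·21=63, Calder→Ashby 5·12=60, Pell→Vance 10·7=70, York→Tring 6·5=30. Service 380; fixed 94; total 474.
{Tring, Vance}: service 416 + fixed 66 = 482
{Tring, Ashby, Irby, Vance}: Kent→Vance 5·17=85, Milton→Tring 2·24=48, Upton→Irby 2·6=12, Largo→Vance 3·21=63, Calder→Ashby 5·12=60, Pell→Vance 10·7=70, York→Tring 6·5=30. Service 368; fixed 122; total 490.
No other subset beats 462.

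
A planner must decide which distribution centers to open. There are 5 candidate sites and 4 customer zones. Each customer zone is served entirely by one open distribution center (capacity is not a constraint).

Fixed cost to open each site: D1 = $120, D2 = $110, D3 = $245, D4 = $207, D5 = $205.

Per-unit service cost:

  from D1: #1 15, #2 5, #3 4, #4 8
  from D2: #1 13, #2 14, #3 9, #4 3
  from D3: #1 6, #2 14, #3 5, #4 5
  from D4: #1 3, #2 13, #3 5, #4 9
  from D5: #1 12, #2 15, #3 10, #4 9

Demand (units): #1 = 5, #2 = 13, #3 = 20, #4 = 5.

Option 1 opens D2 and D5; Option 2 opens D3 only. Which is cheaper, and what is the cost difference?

Option 1: {D2, D5}: #1→D5 12·5=60, #2→D2 14·13=182, #3→D2 9·20=180, #4→D2 3·5=15. Service 437; fixed 315; total 752.
Option 2: {D3}: #1→D3 6·5=30, #2→D3 14·13=182, #3→D3 5·20=100, #4→D3 5·5=25. Service 337; fixed 245; total 582.
Difference: |752 − 582| = 170.

Option 2 is cheaper by 170.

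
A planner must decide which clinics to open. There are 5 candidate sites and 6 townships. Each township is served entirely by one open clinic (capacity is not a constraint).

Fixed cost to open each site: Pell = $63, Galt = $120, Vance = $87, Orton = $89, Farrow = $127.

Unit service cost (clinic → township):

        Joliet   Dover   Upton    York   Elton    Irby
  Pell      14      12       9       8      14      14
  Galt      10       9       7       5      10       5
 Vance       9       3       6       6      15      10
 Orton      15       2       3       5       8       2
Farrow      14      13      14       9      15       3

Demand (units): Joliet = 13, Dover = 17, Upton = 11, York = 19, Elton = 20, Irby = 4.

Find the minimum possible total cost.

For any fixed open set, each township goes to its cheapest open site; total = fixed + service.
{Orton}: Joliet→Orton 15·13=195, Dover→Orton 2·17=34, Upton→Orton 3·11=33, York→Orton 5·19=95, Elton→Orton 8·20=160, Irby→Orton 2·4=8. Service 525; fixed 89; total 614.
{Vance, Orton}: service 447 + fixed 176 = 623
{Pell, Orton}: service 512 + fixed 152 = 664
{Pell, Galt, Vance, Orton, Farrow}: Joliet→Vance 9·13=117, Dover→Orton 2·17=34, Upton→Orton 3·11=33, York→Galt 5·19=95, Elton→Orton 8·20=160, Irby→Orton 2·4=8. Service 447; fixed 486; total 933.
No other subset beats 614.

Minimum total cost: 614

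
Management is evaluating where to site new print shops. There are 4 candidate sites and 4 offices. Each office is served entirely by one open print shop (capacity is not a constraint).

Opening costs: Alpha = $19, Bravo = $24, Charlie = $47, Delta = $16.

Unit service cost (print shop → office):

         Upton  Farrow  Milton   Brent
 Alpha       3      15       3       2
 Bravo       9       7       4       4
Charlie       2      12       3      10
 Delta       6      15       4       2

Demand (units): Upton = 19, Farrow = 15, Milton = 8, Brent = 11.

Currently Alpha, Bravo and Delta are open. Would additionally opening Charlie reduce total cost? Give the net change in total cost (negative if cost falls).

Current service cost with {Alpha, Bravo, Delta}: 208.
Adding Charlie: each office re-picks its cheapest; new service cost 189, saving 19.
Extra fixed cost: 47. Net change = 47 − 19 = 28.
(Totals: 267 → 295.)

No — net change +28 (cost rises by 28).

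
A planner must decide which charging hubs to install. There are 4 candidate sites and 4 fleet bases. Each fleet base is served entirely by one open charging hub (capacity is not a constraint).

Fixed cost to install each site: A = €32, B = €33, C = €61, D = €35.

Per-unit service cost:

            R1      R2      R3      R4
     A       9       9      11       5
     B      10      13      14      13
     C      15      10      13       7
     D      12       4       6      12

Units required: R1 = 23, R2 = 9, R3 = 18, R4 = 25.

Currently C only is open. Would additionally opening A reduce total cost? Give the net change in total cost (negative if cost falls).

Yes — net change −201 (cost falls by 201).

Current service cost with {C}: 844.
Adding A: each fleet base re-picks its cheapest; new service cost 611, saving 233.
Extra fixed cost: 32. Net change = 32 − 233 = -201.
(Totals: 905 → 704.)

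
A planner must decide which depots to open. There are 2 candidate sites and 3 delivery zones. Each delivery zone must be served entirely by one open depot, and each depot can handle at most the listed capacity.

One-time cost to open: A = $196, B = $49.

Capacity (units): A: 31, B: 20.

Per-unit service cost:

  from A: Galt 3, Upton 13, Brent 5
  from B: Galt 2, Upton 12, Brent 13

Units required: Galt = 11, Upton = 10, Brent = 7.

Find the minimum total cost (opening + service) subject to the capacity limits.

Open {A}: Galt→A 3·11=33, Upton→A 13·10=130, Brent→A 5·7=35.
Loads: A carries 28/31. Service 198; fixed 196; total 394.
Next best feasible plan costs 432.

Minimum total cost: 394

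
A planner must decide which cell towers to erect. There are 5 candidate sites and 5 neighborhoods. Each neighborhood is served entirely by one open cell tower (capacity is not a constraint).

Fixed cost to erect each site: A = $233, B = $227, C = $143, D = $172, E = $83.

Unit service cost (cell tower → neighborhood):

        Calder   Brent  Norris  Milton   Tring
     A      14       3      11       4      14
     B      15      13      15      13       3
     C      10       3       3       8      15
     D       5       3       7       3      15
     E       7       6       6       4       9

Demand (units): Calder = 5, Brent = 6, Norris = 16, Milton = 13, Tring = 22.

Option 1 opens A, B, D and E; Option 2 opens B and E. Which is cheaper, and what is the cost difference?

Option 1: {A, B, D, E}: Calder→D 5·5=25, Brent→A 3·6=18, Norris→E 6·16=96, Milton→D 3·13=39, Tring→B 3·22=66. Service 244; fixed 715; total 959.
Option 2: {B, E}: Calder→E 7·5=35, Brent→E 6·6=36, Norris→E 6·16=96, Milton→E 4·13=52, Tring→B 3·22=66. Service 285; fixed 310; total 595.
Difference: |959 − 595| = 364.

Option 2 is cheaper by 364.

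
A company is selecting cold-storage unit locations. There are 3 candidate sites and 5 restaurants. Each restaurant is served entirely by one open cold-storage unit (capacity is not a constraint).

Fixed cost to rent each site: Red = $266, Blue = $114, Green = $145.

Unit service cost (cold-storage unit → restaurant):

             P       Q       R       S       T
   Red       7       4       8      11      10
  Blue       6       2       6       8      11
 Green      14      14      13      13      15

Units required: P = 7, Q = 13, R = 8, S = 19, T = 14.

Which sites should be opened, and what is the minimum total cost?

Open Blue only; minimum total cost 536.

For any fixed open set, each restaurant goes to its cheapest open site; total = fixed + service.
{Blue}: P→Blue 6·7=42, Q→Blue 2·13=26, R→Blue 6·8=48, S→Blue 8·19=152, T→Blue 11·14=154. Service 422; fixed 114; total 536.
{Blue, Green}: service 422 + fixed 259 = 681
{Red}: P→Red 7·7=49, Q→Red 4·13=52, R→Red 8·8=64, S→Red 11·19=209, T→Red 10·14=140. Service 514; fixed 266; total 780.
{Red, Blue, Green}: service 408 + fixed 525 = 933
(All 7 nonempty subsets were checked; Blue only is lowest.)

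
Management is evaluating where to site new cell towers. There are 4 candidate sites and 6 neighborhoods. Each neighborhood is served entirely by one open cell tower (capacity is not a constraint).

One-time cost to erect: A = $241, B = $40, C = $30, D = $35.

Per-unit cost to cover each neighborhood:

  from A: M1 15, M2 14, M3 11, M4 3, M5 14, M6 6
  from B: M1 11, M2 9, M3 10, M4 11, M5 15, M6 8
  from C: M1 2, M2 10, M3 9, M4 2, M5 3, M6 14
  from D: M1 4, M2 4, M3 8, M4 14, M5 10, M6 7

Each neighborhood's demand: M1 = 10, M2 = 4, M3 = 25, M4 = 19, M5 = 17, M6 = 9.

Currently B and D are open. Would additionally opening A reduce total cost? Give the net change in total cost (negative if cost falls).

No — net change +80 (cost rises by 80).

Current service cost with {B, D}: 698.
Adding A: each neighborhood re-picks its cheapest; new service cost 537, saving 161.
Extra fixed cost: 241. Net change = 241 − 161 = 80.
(Totals: 773 → 853.)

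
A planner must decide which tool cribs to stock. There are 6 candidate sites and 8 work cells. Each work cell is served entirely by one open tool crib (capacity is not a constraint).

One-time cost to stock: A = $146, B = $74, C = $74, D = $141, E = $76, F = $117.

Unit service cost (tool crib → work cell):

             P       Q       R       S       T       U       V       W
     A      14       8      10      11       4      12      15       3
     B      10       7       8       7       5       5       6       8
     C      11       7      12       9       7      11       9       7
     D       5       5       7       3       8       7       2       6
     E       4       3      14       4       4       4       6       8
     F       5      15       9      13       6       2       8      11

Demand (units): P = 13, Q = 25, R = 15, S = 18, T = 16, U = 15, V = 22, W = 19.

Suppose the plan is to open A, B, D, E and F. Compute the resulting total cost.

Total cost: 1035

Each work cell is assigned to its cheapest site among the open ones.
{A, B, D, E, F}: P→E 4·13=52, Q→E 3·25=75, R→D 7·15=105, S→D 3·18=54, T→A 4·16=64, U→F 2·15=30, V→D 2·22=44, W→A 3·19=57. Service 481; fixed 554; total 1035.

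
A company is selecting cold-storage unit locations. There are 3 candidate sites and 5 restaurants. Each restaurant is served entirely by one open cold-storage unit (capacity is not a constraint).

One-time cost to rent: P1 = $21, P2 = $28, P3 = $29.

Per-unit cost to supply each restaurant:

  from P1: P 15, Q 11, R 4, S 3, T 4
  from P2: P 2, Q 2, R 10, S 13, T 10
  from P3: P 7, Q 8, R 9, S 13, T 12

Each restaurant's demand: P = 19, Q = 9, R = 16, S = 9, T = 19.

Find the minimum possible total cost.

For any fixed open set, each restaurant goes to its cheapest open site; total = fixed + service.
{P1, P2}: P→P2 2·19=38, Q→P2 2·9=18, R→P1 4·16=64, S→P1 3·9=27, T→P1 4·19=76. Service 223; fixed 49; total 272.
{P1, P2, P3}: P→P2 2·19=38, Q→P2 2·9=18, R→P1 4·16=64, S→P1 3·9=27, T→P1 4·19=76. Service 223; fixed 78; total 301.
{P1, P3}: service 372 + fixed 50 = 422
{P1}: service 551 + fixed 21 = 572
(All 7 nonempty subsets were checked; P1 and P2 is lowest.)

Minimum total cost: 272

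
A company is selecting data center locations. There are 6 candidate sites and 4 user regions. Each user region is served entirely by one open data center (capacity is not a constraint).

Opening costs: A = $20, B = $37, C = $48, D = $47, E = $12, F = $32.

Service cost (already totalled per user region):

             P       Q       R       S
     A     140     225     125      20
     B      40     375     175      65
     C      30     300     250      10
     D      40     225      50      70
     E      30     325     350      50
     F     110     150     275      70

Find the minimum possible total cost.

For any fixed open set, each user region goes to its cheapest open site; total = fixed + service.
{A, D, F}: P→D 40, Q→F 150, R→D 50, S→A 20. Service 260; fixed 99; total 359.
{A, D, E, F}: service 250 + fixed 111 = 361
{C, D, F}: service 240 + fixed 127 = 367
{A, B, C, D, E, F}: service 240 + fixed 196 = 436
No other subset beats 359.

Minimum total cost: 359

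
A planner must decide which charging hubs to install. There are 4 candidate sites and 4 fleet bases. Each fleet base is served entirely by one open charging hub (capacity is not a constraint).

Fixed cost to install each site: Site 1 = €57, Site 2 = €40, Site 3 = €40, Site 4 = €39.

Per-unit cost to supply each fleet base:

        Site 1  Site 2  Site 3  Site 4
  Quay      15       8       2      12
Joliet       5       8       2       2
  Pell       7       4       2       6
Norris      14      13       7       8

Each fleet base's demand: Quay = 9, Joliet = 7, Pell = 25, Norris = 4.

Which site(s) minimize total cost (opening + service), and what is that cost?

For any fixed open set, each fleet base goes to its cheapest open site; total = fixed + service.
{Site 3}: Quay→Site 3 2·9=18, Joliet→Site 3 2·7=14, Pell→Site 3 2·25=50, Norris→Site 3 7·4=28. Service 110; fixed 40; total 150.
{Site 3, Site 4}: service 110 + fixed 79 = 189
{Site 2, Site 3}: service 110 + fixed 80 = 190
{Site 1, Site 2, Site 3, Site 4}: service 110 + fixed 176 = 286
No other subset beats 150.

Open Site 3 only; minimum total cost 150.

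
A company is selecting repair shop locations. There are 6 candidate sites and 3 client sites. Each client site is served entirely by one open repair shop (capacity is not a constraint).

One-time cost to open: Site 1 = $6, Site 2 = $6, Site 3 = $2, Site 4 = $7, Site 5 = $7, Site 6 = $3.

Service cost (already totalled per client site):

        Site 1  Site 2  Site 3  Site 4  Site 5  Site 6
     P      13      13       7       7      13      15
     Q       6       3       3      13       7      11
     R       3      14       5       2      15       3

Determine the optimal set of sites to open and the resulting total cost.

Open Site 3 only; minimum total cost 17.

For any fixed open set, each client site goes to its cheapest open site; total = fixed + service.
{Site 3}: P→Site 3 7, Q→Site 3 3, R→Site 3 5. Service 15; fixed 2; total 17.
{Site 3, Site 6}: service 13 + fixed 5 = 18
{Site 1, Site 3}: P→Site 3 7, Q→Site 3 3, R→Site 1 3. Service 13; fixed 8; total 21.
{Site 1, Site 2, Site 3, Site 4, Site 5, Site 6}: service 12 + fixed 31 = 43
No other subset beats 17.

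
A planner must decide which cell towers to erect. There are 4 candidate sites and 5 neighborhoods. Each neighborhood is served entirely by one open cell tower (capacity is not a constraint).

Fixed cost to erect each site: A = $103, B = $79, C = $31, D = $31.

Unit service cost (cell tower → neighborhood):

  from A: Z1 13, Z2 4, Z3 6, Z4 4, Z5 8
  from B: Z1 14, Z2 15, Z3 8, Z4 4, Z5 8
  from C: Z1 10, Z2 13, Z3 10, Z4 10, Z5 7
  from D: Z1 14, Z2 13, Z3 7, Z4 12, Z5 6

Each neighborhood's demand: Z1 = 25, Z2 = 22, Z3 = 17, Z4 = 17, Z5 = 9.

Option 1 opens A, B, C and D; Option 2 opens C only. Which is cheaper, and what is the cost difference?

Option 1: {A, B, C, D}: Z1→C 10·25=250, Z2→A 4·22=88, Z3→A 6·17=102, Z4→A 4·17=68, Z5→D 6·9=54. Service 562; fixed 244; total 806.
Option 2: {C}: Z1→C 10·25=250, Z2→C 13·22=286, Z3→C 10·17=170, Z4→C 10·17=170, Z5→C 7·9=63. Service 939; fixed 31; total 970.
Difference: |806 − 970| = 164.

Option 1 is cheaper by 164.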